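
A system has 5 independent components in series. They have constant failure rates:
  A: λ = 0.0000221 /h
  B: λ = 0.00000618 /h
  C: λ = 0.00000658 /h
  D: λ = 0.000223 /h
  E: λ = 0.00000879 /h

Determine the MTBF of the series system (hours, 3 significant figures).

3750

Series of exponential components: λ_sys = Σ λ_i
λ_sys = 0.0000221 + 0.00000618 + 0.00000658 + 0.000223 + 0.00000879 = 2.6665e-04 /h
MTBF = 1 / λ_sys = 3750 h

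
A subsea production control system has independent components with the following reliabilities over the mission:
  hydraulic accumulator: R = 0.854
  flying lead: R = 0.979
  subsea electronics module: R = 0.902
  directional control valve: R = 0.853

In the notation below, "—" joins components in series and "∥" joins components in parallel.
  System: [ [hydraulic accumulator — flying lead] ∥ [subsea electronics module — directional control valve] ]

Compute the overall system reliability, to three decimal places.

0.962

Series (hydraulic accumulator and flying lead): 0.85400 × 0.97900 = 0.83607
Series (subsea electronics module and directional control valve): 0.90200 × 0.85300 = 0.76941
Parallel ([0.83607] and [0.76941]): 1 − (1 − 0.83607)(1 − 0.76941) = 0.962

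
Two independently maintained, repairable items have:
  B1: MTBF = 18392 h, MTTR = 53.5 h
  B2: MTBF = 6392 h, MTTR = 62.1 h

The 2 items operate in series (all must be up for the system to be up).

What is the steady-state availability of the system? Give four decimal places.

A(B1) = MTBF/(MTBF+MTTR) = 18392/(18392+53.5) = 0.997100
A(B2) = MTBF/(MTBF+MTTR) = 6392/(6392+62.1) = 0.990378
Series availability: 0.997100 × 0.990378 = 0.9875

0.9875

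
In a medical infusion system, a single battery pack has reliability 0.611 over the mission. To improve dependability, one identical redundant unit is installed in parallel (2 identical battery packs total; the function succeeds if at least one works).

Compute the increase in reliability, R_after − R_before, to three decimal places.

R_before = 0.611
R_after = 1 − (1 − 0.611)^2 = 0.849
ΔR = 0.849 − 0.611 = 0.238

0.238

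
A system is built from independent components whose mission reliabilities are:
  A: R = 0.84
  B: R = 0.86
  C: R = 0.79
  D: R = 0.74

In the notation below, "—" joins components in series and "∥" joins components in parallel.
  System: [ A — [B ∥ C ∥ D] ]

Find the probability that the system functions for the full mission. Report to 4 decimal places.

Parallel (B, C, and D): 1 − (1 − 0.860000)(1 − 0.790000)(1 − 0.740000) = 0.992356
Series (A and [0.992356]): 0.840000 × 0.992356 = 0.8336

0.8336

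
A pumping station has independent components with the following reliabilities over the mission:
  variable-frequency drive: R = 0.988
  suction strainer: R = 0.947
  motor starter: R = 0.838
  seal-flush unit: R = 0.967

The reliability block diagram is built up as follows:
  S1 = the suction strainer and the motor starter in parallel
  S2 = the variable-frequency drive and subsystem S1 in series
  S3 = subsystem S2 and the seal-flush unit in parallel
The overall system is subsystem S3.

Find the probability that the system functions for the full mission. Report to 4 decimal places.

Parallel (suction strainer and motor starter): 1 − (1 − 0.947000)(1 − 0.838000) = 0.991414
Series (variable-frequency drive and [0.991414]): 0.988000 × 0.991414 = 0.979517
Parallel ([0.979517] and seal-flush unit): 1 − (1 − 0.979517)(1 − 0.967000) = 0.9993

0.9993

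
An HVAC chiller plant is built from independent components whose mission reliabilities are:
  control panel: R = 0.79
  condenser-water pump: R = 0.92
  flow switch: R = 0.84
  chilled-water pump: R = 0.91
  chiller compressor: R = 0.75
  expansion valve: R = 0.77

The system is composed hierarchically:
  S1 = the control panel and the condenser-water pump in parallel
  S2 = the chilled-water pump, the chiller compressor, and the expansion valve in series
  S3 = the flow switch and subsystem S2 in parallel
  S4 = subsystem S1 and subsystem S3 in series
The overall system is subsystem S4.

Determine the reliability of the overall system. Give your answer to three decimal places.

Parallel (control panel and condenser-water pump): 1 − (1 − 0.79000)(1 − 0.92000) = 0.98320
Series (chilled-water pump, chiller compressor, and expansion valve): 0.91000 × 0.75000 × 0.77000 = 0.52553
Parallel (flow switch and [0.52553]): 1 − (1 − 0.84000)(1 − 0.52553) = 0.92408
Series ([0.98320] and [0.92408]): 0.98320 × 0.92408 = 0.909

0.909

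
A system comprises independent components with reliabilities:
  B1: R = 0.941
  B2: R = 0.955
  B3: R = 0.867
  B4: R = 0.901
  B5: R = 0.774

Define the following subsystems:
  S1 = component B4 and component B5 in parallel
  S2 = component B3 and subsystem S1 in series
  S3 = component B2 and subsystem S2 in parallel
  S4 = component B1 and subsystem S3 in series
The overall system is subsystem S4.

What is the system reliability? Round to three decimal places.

Parallel (B4 and B5): 1 − (1 − 0.90100)(1 − 0.77400) = 0.97763
Series (B3 and [0.97763]): 0.86700 × 0.97763 = 0.84761
Parallel (B2 and [0.84761]): 1 − (1 − 0.95500)(1 − 0.84761) = 0.99314
Series (B1 and [0.99314]): 0.94100 × 0.99314 = 0.935

0.935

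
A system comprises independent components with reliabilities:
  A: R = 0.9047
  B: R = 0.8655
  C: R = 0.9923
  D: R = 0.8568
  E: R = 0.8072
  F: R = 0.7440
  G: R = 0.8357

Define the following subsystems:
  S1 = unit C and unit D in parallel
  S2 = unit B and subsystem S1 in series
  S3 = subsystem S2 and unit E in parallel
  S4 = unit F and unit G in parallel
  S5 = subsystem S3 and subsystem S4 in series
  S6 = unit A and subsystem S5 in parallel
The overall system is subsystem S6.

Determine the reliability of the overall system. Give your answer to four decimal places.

Parallel (C and D): 1 − (1 − 0.992300)(1 − 0.856800) = 0.998897
Series (B and [0.998897]): 0.865500 × 0.998897 = 0.864545
Parallel ([0.864545] and E): 1 − (1 − 0.864545)(1 − 0.807200) = 0.973884
Parallel (F and G): 1 − (1 − 0.744000)(1 − 0.835700) = 0.957939
Series ([0.973884] and [0.957939]): 0.973884 × 0.957939 = 0.932921
Parallel (A and [0.932921]): 1 − (1 − 0.904700)(1 − 0.932921) = 0.9936

0.9936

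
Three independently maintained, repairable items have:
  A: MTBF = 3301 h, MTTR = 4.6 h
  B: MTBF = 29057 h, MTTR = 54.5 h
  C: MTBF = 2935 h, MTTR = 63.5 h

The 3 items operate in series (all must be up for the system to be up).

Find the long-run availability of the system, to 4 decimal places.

0.9756

A(A) = MTBF/(MTBF+MTTR) = 3301/(3301+4.6) = 0.998608
A(B) = MTBF/(MTBF+MTTR) = 29057/(29057+54.5) = 0.998128
A(C) = MTBF/(MTBF+MTTR) = 2935/(2935+63.5) = 0.978823
Series availability: 0.998608 × 0.998128 × 0.978823 = 0.9756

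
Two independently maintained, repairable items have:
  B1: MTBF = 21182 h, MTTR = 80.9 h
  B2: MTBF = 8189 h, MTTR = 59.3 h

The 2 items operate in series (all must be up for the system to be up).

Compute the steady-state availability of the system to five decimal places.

0.98903

A(B1) = MTBF/(MTBF+MTTR) = 21182/(21182+80.9) = 0.996195
A(B2) = MTBF/(MTBF+MTTR) = 8189/(8189+59.3) = 0.992811
Series availability: 0.996195 × 0.992811 = 0.98903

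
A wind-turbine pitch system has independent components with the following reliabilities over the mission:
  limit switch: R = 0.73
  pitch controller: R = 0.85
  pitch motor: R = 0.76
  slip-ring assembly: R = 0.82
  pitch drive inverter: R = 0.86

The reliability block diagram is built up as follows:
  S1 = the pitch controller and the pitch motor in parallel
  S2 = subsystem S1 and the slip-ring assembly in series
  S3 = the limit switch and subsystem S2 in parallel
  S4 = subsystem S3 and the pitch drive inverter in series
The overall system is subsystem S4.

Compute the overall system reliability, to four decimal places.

Parallel (pitch controller and pitch motor): 1 − (1 − 0.850000)(1 − 0.760000) = 0.964000
Series ([0.964000] and slip-ring assembly): 0.964000 × 0.820000 = 0.790480
Parallel (limit switch and [0.790480]): 1 − (1 − 0.730000)(1 − 0.790480) = 0.943430
Series ([0.943430] and pitch drive inverter): 0.943430 × 0.860000 = 0.8113

0.8113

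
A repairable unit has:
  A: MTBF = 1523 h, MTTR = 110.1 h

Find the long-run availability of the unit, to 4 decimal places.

0.9326

A(A) = MTBF/(MTBF+MTTR) = 1523/(1523+110.1) = 0.9326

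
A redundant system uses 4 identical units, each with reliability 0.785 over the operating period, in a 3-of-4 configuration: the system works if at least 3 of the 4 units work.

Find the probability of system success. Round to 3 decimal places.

R = Σ_{i=3}^{4} C(4,i) p^i (1−p)^{4−i} with p = 0.785
C(4,3)·0.785^3·0.215^1 = 0.41601
C(4,4)·0.785^4·0.215^0 = 0.37973
Sum = 0.796

0.796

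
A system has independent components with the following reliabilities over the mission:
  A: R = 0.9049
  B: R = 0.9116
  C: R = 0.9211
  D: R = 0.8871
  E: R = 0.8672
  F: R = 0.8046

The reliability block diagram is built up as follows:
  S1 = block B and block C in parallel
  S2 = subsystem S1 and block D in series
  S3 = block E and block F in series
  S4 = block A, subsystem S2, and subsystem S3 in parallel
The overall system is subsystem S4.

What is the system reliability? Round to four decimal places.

Parallel (B and C): 1 − (1 − 0.911600)(1 − 0.921100) = 0.993025
Series ([0.993025] and D): 0.993025 × 0.887100 = 0.880912
Series (E and F): 0.867200 × 0.804600 = 0.697749
Parallel (A, [0.880912], and [0.697749]): 1 − (1 − 0.904900)(1 − 0.880912)(1 − 0.697749) = 0.9966

0.9966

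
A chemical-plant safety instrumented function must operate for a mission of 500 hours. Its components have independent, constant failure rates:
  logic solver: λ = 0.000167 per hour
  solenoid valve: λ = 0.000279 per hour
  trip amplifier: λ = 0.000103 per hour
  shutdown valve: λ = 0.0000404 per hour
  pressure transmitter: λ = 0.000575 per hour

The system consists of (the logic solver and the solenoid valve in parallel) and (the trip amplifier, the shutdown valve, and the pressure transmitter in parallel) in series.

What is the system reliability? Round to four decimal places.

R(logic solver) = exp(−0.000167 × 500) = 0.919891
R(solenoid valve) = exp(−0.000279 × 500) = 0.869793
R(trip amplifier) = exp(−0.000103 × 500) = 0.949804
R(shutdown valve) = exp(−0.0000404 × 500) = 0.980003
R(pressure transmitter) = exp(−0.000575 × 500) = 0.750137
Parallel (logic solver and solenoid valve): 1 − (1 − 0.919891)(1 − 0.869793) = 0.989569
Parallel (trip amplifier, shutdown valve, and pressure transmitter): 1 − (1 − 0.949804)(1 − 0.980003)(1 − 0.750137) = 0.999749
Series ([0.989569] and [0.999749]): 0.989569 × 0.999749 = 0.9893

0.9893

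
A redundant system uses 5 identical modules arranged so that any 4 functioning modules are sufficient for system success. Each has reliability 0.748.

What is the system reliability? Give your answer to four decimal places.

0.6286

R = Σ_{i=4}^{5} C(5,i) p^i (1−p)^{5−i} with p = 0.748
C(5,4)·0.748^4·0.252^1 = 0.394436
C(5,5)·0.748^5·0.252^0 = 0.234157
Sum = 0.6286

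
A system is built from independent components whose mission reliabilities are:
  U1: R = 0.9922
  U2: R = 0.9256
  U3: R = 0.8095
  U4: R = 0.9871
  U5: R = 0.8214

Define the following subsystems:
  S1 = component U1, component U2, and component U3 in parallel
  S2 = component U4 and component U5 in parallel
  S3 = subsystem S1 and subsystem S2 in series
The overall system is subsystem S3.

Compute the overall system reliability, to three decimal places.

0.998

Parallel (U1, U2, and U3): 1 − (1 − 0.99220)(1 − 0.92560)(1 − 0.80950) = 0.99989
Parallel (U4 and U5): 1 − (1 − 0.98710)(1 − 0.82140) = 0.99770
Series ([0.99989] and [0.99770]): 0.99989 × 0.99770 = 0.998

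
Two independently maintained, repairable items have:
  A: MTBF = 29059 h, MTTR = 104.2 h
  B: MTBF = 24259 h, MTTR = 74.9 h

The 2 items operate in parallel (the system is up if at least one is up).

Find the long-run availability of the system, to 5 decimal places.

A(A) = MTBF/(MTBF+MTTR) = 29059/(29059+104.2) = 0.996427
A(B) = MTBF/(MTBF+MTTR) = 24259/(24259+74.9) = 0.996922
Parallel availability: 1 − (1 − 0.996427)(1 − 0.996922) = 0.99999

0.99999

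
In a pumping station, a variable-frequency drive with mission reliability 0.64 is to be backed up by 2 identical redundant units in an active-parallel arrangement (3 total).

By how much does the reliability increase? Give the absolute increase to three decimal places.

R_before = 0.64
R_after = 1 − (1 − 0.64)^3 = 0.953
ΔR = 0.953 − 0.64 = 0.313

0.313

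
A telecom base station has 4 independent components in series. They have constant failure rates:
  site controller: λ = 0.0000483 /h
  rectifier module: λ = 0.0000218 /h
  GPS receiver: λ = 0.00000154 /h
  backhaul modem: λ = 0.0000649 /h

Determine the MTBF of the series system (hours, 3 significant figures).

Series of exponential components: λ_sys = Σ λ_i
λ_sys = 0.0000483 + 0.0000218 + 0.00000154 + 0.0000649 = 1.3654e-04 /h
MTBF = 1 / λ_sys = 7320 h

7320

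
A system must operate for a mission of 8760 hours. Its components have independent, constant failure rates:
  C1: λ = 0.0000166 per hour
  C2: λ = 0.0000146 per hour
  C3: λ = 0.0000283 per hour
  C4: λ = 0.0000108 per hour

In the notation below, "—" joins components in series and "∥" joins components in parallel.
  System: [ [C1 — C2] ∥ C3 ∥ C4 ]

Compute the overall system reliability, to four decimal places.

0.9953

R(C1) = exp(−0.0000166 × 8760) = 0.864663
R(C2) = exp(−0.0000146 × 8760) = 0.879945
R(C3) = exp(−0.0000283 × 8760) = 0.780432
R(C4) = exp(−0.0000108 × 8760) = 0.909729
Series (C1 and C2): 0.864663 × 0.879945 = 0.760856
Parallel ([0.760856], C3, and C4): 1 − (1 − 0.760856)(1 − 0.780432)(1 − 0.909729) = 0.9953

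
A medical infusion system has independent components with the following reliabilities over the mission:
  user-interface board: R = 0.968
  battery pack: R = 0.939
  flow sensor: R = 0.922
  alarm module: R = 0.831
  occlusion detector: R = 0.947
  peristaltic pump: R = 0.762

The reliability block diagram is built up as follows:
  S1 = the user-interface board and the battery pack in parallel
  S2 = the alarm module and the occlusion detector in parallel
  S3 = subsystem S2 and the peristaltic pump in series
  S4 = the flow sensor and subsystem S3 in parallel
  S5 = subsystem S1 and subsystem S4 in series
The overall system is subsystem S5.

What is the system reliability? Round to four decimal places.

0.9790

Parallel (user-interface board and battery pack): 1 − (1 − 0.968000)(1 − 0.939000) = 0.998048
Parallel (alarm module and occlusion detector): 1 − (1 − 0.831000)(1 − 0.947000) = 0.991043
Series ([0.991043] and peristaltic pump): 0.991043 × 0.762000 = 0.755175
Parallel (flow sensor and [0.755175]): 1 − (1 − 0.922000)(1 − 0.755175) = 0.980904
Series ([0.998048] and [0.980904]): 0.998048 × 0.980904 = 0.9790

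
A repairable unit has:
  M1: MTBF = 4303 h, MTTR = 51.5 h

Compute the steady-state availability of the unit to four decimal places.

A(M1) = MTBF/(MTBF+MTTR) = 4303/(4303+51.5) = 0.9882

0.9882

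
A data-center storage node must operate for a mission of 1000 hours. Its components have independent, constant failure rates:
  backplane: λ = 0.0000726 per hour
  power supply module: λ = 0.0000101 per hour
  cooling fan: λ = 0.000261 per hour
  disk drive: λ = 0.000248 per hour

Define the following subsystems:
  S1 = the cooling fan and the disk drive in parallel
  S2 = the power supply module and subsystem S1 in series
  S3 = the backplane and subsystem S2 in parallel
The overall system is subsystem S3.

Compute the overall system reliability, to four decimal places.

R(backplane) = exp(−0.0000726 × 1000) = 0.929973
R(power supply module) = exp(−0.0000101 × 1000) = 0.989951
R(cooling fan) = exp(−0.000261 × 1000) = 0.770281
R(disk drive) = exp(−0.000248 × 1000) = 0.780360
Parallel (cooling fan and disk drive): 1 − (1 − 0.770281)(1 − 0.780360) = 0.949545
Series (power supply module and [0.949545]): 0.989951 × 0.949545 = 0.940003
Parallel (backplane and [0.940003]): 1 − (1 − 0.929973)(1 − 0.940003) = 0.9958

0.9958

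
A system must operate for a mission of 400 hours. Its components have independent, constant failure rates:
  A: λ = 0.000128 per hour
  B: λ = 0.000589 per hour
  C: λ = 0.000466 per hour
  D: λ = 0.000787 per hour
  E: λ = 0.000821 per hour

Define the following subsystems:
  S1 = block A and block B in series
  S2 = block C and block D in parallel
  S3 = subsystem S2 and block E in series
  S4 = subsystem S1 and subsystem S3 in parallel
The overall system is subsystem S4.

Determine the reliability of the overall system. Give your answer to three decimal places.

R(A) = exp(−0.000128 × 400) = 0.95009
R(B) = exp(−0.000589 × 400) = 0.79010
R(C) = exp(−0.000466 × 400) = 0.82994
R(D) = exp(−0.000787 × 400) = 0.72993
R(E) = exp(−0.000821 × 400) = 0.72007
Series (A and B): 0.95009 × 0.79010 = 0.75067
Parallel (C and D): 1 − (1 − 0.82994)(1 − 0.72993) = 0.95407
Series ([0.95407] and E): 0.95407 × 0.72007 = 0.68700
Parallel ([0.75067] and [0.68700]): 1 − (1 − 0.75067)(1 − 0.68700) = 0.922

0.922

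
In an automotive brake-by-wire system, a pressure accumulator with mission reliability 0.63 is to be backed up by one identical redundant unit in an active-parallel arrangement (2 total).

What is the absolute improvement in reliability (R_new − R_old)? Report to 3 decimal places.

R_before = 0.63
R_after = 1 − (1 − 0.63)^2 = 0.863
ΔR = 0.863 − 0.63 = 0.233

0.233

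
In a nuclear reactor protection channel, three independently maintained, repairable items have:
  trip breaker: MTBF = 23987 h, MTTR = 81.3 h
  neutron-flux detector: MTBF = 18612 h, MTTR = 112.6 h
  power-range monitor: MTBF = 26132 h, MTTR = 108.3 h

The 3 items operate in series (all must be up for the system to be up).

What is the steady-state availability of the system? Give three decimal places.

0.987

A(trip breaker) = MTBF/(MTBF+MTTR) = 23987/(23987+81.3) = 0.996622
A(neutron-flux detector) = MTBF/(MTBF+MTTR) = 18612/(18612+112.6) = 0.993987
A(power-range monitor) = MTBF/(MTBF+MTTR) = 26132/(26132+108.3) = 0.995873
Series availability: 0.996622 × 0.993987 × 0.995873 = 0.987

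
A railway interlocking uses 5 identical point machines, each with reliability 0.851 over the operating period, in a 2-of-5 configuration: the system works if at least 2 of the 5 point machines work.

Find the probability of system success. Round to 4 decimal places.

0.9978

R = Σ_{i=2}^{5} C(5,i) p^i (1−p)^{5−i} with p = 0.851
C(5,2)·0.851^2·0.149^3 = 0.023956
C(5,3)·0.851^3·0.149^2 = 0.136824
C(5,4)·0.851^4·0.149^1 = 0.390728
C(5,5)·0.851^5·0.149^0 = 0.446321
Sum = 0.9978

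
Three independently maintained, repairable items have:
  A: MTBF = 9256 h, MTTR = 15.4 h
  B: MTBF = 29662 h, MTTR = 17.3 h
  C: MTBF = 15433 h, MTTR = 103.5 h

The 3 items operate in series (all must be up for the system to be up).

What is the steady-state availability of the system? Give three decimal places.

A(A) = MTBF/(MTBF+MTTR) = 9256/(9256+15.4) = 0.998339
A(B) = MTBF/(MTBF+MTTR) = 29662/(29662+17.3) = 0.999417
A(C) = MTBF/(MTBF+MTTR) = 15433/(15433+103.5) = 0.993338
Series availability: 0.998339 × 0.999417 × 0.993338 = 0.991

0.991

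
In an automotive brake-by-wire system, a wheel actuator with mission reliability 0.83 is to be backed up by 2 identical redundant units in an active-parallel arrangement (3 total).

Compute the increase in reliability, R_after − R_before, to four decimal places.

0.1651

R_before = 0.83
R_after = 1 − (1 − 0.83)^3 = 0.9951
ΔR = 0.9951 − 0.83 = 0.1651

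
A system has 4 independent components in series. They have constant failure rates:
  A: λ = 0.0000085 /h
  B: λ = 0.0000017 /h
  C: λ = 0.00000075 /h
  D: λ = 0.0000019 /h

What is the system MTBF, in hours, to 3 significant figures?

Series of exponential components: λ_sys = Σ λ_i
λ_sys = 0.0000085 + 0.0000017 + 0.00000075 + 0.0000019 = 1.2850e-05 /h
MTBF = 1 / λ_sys = 77800 h

77800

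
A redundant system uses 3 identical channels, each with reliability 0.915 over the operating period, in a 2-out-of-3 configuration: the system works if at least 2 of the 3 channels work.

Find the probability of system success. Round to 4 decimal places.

0.9796

R = Σ_{i=2}^{3} C(3,i) p^i (1−p)^{3−i} with p = 0.915
C(3,2)·0.915^2·0.085^1 = 0.213492
C(3,3)·0.915^3·0.085^0 = 0.766061
Sum = 0.9796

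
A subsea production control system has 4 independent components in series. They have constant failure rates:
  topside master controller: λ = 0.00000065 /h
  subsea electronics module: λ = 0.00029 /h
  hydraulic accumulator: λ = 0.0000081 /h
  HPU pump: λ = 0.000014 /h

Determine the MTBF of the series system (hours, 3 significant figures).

3200

Series of exponential components: λ_sys = Σ λ_i
λ_sys = 0.00000065 + 0.00029 + 0.0000081 + 0.000014 = 3.1275e-04 /h
MTBF = 1 / λ_sys = 3200 h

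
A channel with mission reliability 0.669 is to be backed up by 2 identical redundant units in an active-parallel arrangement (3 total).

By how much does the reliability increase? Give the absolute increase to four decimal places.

0.2947

R_before = 0.669
R_after = 1 − (1 − 0.669)^3 = 0.9637
ΔR = 0.9637 − 0.669 = 0.2947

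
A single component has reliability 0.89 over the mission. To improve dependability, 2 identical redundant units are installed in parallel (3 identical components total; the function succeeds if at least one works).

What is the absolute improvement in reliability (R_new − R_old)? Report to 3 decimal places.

0.109

R_before = 0.89
R_after = 1 − (1 − 0.89)^3 = 0.999
ΔR = 0.999 − 0.89 = 0.109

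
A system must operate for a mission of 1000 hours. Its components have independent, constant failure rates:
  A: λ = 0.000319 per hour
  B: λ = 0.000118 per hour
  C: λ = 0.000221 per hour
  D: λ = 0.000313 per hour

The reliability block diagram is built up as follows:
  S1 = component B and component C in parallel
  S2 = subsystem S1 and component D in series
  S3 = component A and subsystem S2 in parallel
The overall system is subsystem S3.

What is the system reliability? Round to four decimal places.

0.9222

R(A) = exp(−0.000319 × 1000) = 0.726876
R(B) = exp(−0.000118 × 1000) = 0.888696
R(C) = exp(−0.000221 × 1000) = 0.801717
R(D) = exp(−0.000313 × 1000) = 0.731250
Parallel (B and C): 1 − (1 − 0.888696)(1 − 0.801717) = 0.977930
Series ([0.977930] and D): 0.977930 × 0.731250 = 0.715111
Parallel (A and [0.715111]): 1 − (1 − 0.726876)(1 − 0.715111) = 0.9222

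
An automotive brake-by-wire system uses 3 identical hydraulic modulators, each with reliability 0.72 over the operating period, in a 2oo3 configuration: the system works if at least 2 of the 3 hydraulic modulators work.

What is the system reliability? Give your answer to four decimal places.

0.8087

R = Σ_{i=2}^{3} C(3,i) p^i (1−p)^{3−i} with p = 0.72
C(3,2)·0.72^2·0.28^1 = 0.435456
C(3,3)·0.72^3·0.28^0 = 0.373248
Sum = 0.8087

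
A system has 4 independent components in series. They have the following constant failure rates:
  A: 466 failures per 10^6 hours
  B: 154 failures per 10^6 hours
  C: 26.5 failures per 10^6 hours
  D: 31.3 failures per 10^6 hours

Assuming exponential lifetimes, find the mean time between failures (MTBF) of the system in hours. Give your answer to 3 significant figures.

1480

Series of exponential components: λ_sys = Σ λ_i
λ_sys = 0.000466 + 0.000154 + 0.0000265 + 0.0000313 = 6.7780e-04 /h
MTBF = 1 / λ_sys = 1480 h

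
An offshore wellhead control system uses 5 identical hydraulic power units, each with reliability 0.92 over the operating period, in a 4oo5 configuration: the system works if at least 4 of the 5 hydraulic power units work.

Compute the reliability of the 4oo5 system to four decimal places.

R = Σ_{i=4}^{5} C(5,i) p^i (1−p)^{5−i} with p = 0.92
C(5,4)·0.92^4·0.08^1 = 0.286557
C(5,5)·0.92^5·0.08^0 = 0.659082
Sum = 0.9456

0.9456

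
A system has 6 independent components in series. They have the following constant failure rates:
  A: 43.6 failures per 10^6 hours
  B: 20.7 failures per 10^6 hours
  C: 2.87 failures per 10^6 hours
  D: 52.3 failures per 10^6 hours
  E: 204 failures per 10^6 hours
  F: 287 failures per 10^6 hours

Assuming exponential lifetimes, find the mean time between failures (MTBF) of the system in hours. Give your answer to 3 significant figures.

1640

Series of exponential components: λ_sys = Σ λ_i
λ_sys = 0.0000436 + 0.0000207 + 0.00000287 + 0.0000523 + 0.000204 + 0.000287 = 6.1047e-04 /h
MTBF = 1 / λ_sys = 1640 h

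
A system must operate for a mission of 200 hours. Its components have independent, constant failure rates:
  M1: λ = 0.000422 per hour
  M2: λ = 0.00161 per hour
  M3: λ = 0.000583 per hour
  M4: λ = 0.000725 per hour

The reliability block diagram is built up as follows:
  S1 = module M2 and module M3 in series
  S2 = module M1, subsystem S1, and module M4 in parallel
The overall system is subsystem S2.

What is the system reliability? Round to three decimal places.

0.996

R(M1) = exp(−0.000422 × 200) = 0.91906
R(M2) = exp(−0.00161 × 200) = 0.72470
R(M3) = exp(−0.000583 × 200) = 0.88994
R(M4) = exp(−0.000725 × 200) = 0.86502
Series (M2 and M3): 0.72470 × 0.88994 = 0.64494
Parallel (M1, [0.64494], and M4): 1 − (1 − 0.91906)(1 − 0.64494)(1 − 0.86502) = 0.996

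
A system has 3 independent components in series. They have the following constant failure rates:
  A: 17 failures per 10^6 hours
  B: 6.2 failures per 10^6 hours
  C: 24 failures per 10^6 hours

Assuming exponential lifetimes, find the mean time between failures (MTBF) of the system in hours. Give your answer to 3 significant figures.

Series of exponential components: λ_sys = Σ λ_i
λ_sys = 0.000017 + 0.0000062 + 0.000024 = 4.7200e-05 /h
MTBF = 1 / λ_sys = 21200 h

21200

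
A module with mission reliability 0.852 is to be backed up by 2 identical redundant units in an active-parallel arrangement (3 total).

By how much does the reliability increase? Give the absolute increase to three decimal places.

0.145

R_before = 0.852
R_after = 1 − (1 − 0.852)^3 = 0.997
ΔR = 0.997 − 0.852 = 0.145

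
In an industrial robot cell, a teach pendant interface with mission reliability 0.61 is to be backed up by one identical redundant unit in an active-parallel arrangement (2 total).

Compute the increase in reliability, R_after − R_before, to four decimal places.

0.2379

R_before = 0.61
R_after = 1 − (1 − 0.61)^2 = 0.8479
ΔR = 0.8479 − 0.61 = 0.2379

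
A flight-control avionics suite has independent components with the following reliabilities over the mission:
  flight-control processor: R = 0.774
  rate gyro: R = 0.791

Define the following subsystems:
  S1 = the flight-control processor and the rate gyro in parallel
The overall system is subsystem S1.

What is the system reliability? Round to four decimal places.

0.9528

Parallel (flight-control processor and rate gyro): 1 − (1 − 0.774000)(1 − 0.791000) = 0.9528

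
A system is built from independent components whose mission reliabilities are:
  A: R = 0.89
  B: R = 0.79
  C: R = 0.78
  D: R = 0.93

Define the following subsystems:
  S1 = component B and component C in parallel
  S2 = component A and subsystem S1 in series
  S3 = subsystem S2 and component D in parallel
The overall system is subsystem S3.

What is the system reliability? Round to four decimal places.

0.9894

Parallel (B and C): 1 − (1 − 0.790000)(1 − 0.780000) = 0.953800
Series (A and [0.953800]): 0.890000 × 0.953800 = 0.848882
Parallel ([0.848882] and D): 1 − (1 − 0.848882)(1 − 0.930000) = 0.9894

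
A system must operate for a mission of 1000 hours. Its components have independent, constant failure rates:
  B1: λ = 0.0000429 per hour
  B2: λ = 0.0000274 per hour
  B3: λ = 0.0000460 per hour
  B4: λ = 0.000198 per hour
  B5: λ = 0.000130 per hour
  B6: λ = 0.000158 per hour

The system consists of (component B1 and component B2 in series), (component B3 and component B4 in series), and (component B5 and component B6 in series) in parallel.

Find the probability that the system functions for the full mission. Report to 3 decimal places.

0.996

R(B1) = exp(−0.0000429 × 1000) = 0.95801
R(B2) = exp(−0.0000274 × 1000) = 0.97297
R(B3) = exp(−0.0000460 × 1000) = 0.95504
R(B4) = exp(−0.000198 × 1000) = 0.82037
R(B5) = exp(−0.000130 × 1000) = 0.87810
R(B6) = exp(−0.000158 × 1000) = 0.85385
Series (B1 and B2): 0.95801 × 0.97297 = 0.93211
Series (B3 and B4): 0.95504 × 0.82037 = 0.78349
Series (B5 and B6): 0.87810 × 0.85385 = 0.74977
Parallel ([0.93211], [0.78349], and [0.74977]): 1 − (1 − 0.93211)(1 − 0.78349)(1 − 0.74977) = 0.996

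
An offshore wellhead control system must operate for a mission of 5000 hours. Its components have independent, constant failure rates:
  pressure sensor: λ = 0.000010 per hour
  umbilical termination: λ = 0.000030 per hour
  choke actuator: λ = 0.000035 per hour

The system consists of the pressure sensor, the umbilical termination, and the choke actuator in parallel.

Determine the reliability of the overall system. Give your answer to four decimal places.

R(pressure sensor) = exp(−0.000010 × 5000) = 0.951229
R(umbilical termination) = exp(−0.000030 × 5000) = 0.860708
R(choke actuator) = exp(−0.000035 × 5000) = 0.839457
Parallel (pressure sensor, umbilical termination, and choke actuator): 1 − (1 − 0.951229)(1 − 0.860708)(1 − 0.839457) = 0.9989

0.9989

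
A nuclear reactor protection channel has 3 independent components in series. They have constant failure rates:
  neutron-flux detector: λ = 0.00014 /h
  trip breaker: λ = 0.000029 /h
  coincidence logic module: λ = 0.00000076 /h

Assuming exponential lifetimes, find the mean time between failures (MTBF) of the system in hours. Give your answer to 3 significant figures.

Series of exponential components: λ_sys = Σ λ_i
λ_sys = 0.00014 + 0.000029 + 0.00000076 = 1.6976e-04 /h
MTBF = 1 / λ_sys = 5890 h

5890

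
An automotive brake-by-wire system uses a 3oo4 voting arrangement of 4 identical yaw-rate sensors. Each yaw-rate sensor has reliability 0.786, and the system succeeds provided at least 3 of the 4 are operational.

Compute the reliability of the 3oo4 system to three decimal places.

R = Σ_{i=3}^{4} C(4,i) p^i (1−p)^{4−i} with p = 0.786
C(4,3)·0.786^3·0.214^1 = 0.41566
C(4,4)·0.786^4·0.214^0 = 0.38167
Sum = 0.797

0.797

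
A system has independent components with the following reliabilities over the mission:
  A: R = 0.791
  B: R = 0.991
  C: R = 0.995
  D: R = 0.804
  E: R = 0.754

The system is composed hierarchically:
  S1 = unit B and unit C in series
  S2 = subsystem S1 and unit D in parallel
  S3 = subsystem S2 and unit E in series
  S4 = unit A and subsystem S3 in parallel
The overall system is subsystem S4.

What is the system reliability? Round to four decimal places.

Series (B and C): 0.991000 × 0.995000 = 0.986045
Parallel ([0.986045] and D): 1 − (1 − 0.986045)(1 − 0.804000) = 0.997265
Series ([0.997265] and E): 0.997265 × 0.754000 = 0.751938
Parallel (A and [0.751938]): 1 − (1 − 0.791000)(1 − 0.751938) = 0.9482

0.9482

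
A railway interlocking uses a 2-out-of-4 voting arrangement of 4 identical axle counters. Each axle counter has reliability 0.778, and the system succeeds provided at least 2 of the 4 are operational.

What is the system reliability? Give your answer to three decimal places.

R = Σ_{i=2}^{4} C(4,i) p^i (1−p)^{4−i} with p = 0.778
C(4,2)·0.778^2·0.222^2 = 0.17898
C(4,3)·0.778^3·0.222^1 = 0.41817
C(4,4)·0.778^4·0.222^0 = 0.36637
Sum = 0.964

0.964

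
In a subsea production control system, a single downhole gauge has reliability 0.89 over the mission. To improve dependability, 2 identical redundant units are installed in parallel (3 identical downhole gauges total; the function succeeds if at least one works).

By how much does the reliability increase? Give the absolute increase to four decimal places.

R_before = 0.89
R_after = 1 − (1 − 0.89)^3 = 0.9987
ΔR = 0.9987 − 0.89 = 0.1087

0.1087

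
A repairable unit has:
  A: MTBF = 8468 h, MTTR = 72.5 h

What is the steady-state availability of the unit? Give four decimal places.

A(A) = MTBF/(MTBF+MTTR) = 8468/(8468+72.5) = 0.9915

0.9915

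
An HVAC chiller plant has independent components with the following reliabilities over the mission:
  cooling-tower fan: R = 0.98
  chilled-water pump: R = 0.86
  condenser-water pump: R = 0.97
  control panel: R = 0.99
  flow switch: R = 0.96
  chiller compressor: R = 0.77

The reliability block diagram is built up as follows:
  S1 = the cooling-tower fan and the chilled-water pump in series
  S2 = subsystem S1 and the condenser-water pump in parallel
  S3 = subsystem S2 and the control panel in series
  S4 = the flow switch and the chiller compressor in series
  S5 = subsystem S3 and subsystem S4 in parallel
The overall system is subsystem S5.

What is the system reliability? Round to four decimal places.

0.9962

Series (cooling-tower fan and chilled-water pump): 0.980000 × 0.860000 = 0.842800
Parallel ([0.842800] and condenser-water pump): 1 − (1 − 0.842800)(1 − 0.970000) = 0.995284
Series ([0.995284] and control panel): 0.995284 × 0.990000 = 0.985331
Series (flow switch and chiller compressor): 0.960000 × 0.770000 = 0.739200
Parallel ([0.985331] and [0.739200]): 1 − (1 − 0.985331)(1 − 0.739200) = 0.9962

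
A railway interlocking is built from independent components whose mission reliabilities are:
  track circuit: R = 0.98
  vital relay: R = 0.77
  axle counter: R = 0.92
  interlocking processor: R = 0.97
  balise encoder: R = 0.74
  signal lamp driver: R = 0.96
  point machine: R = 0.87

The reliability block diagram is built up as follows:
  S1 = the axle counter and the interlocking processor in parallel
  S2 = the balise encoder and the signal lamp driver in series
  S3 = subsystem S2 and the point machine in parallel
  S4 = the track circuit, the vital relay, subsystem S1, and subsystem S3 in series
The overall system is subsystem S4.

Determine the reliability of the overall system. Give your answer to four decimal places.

Parallel (axle counter and interlocking processor): 1 − (1 − 0.920000)(1 − 0.970000) = 0.997600
Series (balise encoder and signal lamp driver): 0.740000 × 0.960000 = 0.710400
Parallel ([0.710400] and point machine): 1 − (1 − 0.710400)(1 − 0.870000) = 0.962352
Series (track circuit, vital relay, [0.997600], and [0.962352]): 0.980000 × 0.770000 × 0.997600 × 0.962352 = 0.7244

0.7244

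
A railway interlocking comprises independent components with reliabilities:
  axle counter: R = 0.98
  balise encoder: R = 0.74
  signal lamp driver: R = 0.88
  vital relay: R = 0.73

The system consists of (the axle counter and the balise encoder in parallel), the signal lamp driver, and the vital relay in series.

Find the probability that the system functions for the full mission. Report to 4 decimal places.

Parallel (axle counter and balise encoder): 1 − (1 − 0.980000)(1 − 0.740000) = 0.994800
Series ([0.994800], signal lamp driver, and vital relay): 0.994800 × 0.880000 × 0.730000 = 0.6391

0.6391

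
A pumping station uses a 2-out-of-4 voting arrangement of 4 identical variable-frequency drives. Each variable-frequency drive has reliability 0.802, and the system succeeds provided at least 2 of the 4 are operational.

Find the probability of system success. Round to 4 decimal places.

0.9736

R = Σ_{i=2}^{4} C(4,i) p^i (1−p)^{4−i} with p = 0.802
C(4,2)·0.802^2·0.198^2 = 0.151297
C(4,3)·0.802^3·0.198^1 = 0.408553
C(4,4)·0.802^4·0.198^0 = 0.413711
Sum = 0.9736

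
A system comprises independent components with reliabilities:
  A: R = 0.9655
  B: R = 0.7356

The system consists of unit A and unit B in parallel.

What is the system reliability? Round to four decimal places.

0.9909

Parallel (A and B): 1 − (1 − 0.965500)(1 − 0.735600) = 0.9909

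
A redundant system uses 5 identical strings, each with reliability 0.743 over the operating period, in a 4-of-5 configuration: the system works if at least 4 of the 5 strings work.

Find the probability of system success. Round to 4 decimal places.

0.6180

R = Σ_{i=4}^{5} C(5,i) p^i (1−p)^{5−i} with p = 0.743
C(5,4)·0.743^4·0.257^1 = 0.391614
C(5,5)·0.743^5·0.257^0 = 0.226435
Sum = 0.6180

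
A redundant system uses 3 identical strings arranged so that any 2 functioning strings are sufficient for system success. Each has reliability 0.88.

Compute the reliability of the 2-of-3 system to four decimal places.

0.9603

R = Σ_{i=2}^{3} C(3,i) p^i (1−p)^{3−i} with p = 0.88
C(3,2)·0.88^2·0.12^1 = 0.278784
C(3,3)·0.88^3·0.12^0 = 0.681472
Sum = 0.9603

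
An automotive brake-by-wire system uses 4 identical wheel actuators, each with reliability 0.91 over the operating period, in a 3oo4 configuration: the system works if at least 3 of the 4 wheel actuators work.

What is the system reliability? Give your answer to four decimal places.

R = Σ_{i=3}^{4} C(4,i) p^i (1−p)^{4−i} with p = 0.91
C(4,3)·0.91^3·0.09^1 = 0.271286
C(4,4)·0.91^4·0.09^0 = 0.685750
Sum = 0.9570

0.9570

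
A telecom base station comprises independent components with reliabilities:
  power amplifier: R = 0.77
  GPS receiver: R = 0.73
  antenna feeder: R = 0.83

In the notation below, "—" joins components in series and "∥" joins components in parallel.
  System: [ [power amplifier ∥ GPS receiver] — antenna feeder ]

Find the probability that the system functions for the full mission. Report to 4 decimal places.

Parallel (power amplifier and GPS receiver): 1 − (1 − 0.770000)(1 − 0.730000) = 0.937900
Series ([0.937900] and antenna feeder): 0.937900 × 0.830000 = 0.7785

0.7785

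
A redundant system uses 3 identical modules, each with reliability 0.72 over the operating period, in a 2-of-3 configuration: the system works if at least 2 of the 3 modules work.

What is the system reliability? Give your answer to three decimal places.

0.809

R = Σ_{i=2}^{3} C(3,i) p^i (1−p)^{3−i} with p = 0.72
C(3,2)·0.72^2·0.28^1 = 0.43546
C(3,3)·0.72^3·0.28^0 = 0.37325
Sum = 0.809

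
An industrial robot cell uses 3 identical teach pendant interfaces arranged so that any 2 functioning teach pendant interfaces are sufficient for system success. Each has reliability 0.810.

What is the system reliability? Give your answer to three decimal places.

R = Σ_{i=2}^{3} C(3,i) p^i (1−p)^{3−i} with p = 0.810
C(3,2)·0.810^2·0.190^1 = 0.37398
C(3,3)·0.810^3·0.190^0 = 0.53144
Sum = 0.905

0.905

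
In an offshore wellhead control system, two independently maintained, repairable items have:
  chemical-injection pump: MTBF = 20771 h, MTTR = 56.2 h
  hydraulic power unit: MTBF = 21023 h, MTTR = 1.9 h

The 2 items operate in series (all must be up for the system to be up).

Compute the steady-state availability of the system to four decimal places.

0.9972

A(chemical-injection pump) = MTBF/(MTBF+MTTR) = 20771/(20771+56.2) = 0.997302
A(hydraulic power unit) = MTBF/(MTBF+MTTR) = 21023/(21023+1.9) = 0.999910
Series availability: 0.997302 × 0.999910 = 0.9972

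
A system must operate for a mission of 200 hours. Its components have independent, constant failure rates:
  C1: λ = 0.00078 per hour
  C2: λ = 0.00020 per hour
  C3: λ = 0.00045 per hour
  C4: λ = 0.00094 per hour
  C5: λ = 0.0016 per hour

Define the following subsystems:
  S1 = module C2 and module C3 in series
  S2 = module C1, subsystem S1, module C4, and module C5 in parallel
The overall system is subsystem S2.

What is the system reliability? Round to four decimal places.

0.9992

R(C1) = exp(−0.00078 × 200) = 0.855559
R(C2) = exp(−0.00020 × 200) = 0.960789
R(C3) = exp(−0.00045 × 200) = 0.913931
R(C4) = exp(−0.00094 × 200) = 0.828615
R(C5) = exp(−0.0016 × 200) = 0.726149
Series (C2 and C3): 0.960789 × 0.913931 = 0.878095
Parallel (C1, [0.878095], C4, and C5): 1 − (1 − 0.855559)(1 − 0.878095)(1 − 0.828615)(1 − 0.726149) = 0.9992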